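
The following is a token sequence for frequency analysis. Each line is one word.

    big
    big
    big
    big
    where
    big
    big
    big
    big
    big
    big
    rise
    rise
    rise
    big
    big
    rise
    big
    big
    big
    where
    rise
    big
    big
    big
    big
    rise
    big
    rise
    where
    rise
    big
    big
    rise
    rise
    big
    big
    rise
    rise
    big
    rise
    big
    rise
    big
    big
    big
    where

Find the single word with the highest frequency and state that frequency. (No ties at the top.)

"big", 29 times

Unigram frequencies (highest first):
  big: 29
  rise: 14
  where: 4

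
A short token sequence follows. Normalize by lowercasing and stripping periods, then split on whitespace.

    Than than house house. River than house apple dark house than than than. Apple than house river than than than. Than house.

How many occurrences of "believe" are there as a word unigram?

0

Scanning the 22 tokens for "believe":
  (none found)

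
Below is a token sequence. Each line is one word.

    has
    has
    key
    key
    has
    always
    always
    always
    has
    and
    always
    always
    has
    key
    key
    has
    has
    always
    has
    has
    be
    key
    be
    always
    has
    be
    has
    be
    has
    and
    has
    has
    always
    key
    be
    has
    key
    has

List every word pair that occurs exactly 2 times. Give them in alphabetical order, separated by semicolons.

has and; key be; key key

Bigram counts meeting the condition (exactly 2 times):
  has and: 2
  key be: 2
  key key: 2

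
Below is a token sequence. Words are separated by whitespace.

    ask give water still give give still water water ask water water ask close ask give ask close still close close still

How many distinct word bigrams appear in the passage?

22 tokens → 21 bigram windows in total.
Repeated bigrams (each contributes count−1 duplicates):
  ask close: 2
  ask give: 2
  close still: 2
  water ask: 2
  water water: 2
5 duplicate windows → 21 − 5 = 16 distinct.

16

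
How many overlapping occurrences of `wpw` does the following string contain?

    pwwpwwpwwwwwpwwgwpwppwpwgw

Sliding a length-3 window over the 26 characters (24 positions):
  position 3–5: wpw
  position 6–8: wpw
  position 12–14: wpw
  position 17–19: wpw
  position 22–24: wpw

5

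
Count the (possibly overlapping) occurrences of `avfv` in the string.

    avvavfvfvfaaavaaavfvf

2

Sliding a length-4 window over the 21 characters (18 positions):
  position 4–7: avfv
  position 17–20: avfv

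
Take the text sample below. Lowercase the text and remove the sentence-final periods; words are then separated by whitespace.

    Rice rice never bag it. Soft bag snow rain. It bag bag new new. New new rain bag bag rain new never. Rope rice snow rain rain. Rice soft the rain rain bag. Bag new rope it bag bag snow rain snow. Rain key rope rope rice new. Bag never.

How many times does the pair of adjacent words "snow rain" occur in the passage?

4

Scanning the 49 overlapping bigram windows for "snow rain":
  position 8–9: snow rain
  position 25–26: snow rain
  position 40–41: snow rain
  position 42–43: snow rain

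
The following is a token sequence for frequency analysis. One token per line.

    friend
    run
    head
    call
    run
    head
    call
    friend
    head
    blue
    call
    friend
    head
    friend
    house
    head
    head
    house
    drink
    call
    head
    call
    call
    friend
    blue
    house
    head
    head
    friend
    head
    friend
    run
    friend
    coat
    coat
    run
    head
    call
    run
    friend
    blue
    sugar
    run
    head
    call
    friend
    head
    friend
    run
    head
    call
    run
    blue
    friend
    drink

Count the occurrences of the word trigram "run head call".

Scanning the 53 overlapping trigram windows for "run head call":
  position 2–4: run head call
  position 5–7: run head call
  position 36–38: run head call
  position 43–45: run head call
  position 49–51: run head call

5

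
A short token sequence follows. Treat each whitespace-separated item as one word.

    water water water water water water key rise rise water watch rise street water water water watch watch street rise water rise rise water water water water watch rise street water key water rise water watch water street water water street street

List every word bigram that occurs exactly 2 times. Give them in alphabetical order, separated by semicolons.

rise rise; rise street; watch rise; water key; water rise; water street

Bigram counts meeting the condition (exactly 2 times):
  rise rise: 2
  rise street: 2
  watch rise: 2
  water key: 2
  water rise: 2
  water street: 2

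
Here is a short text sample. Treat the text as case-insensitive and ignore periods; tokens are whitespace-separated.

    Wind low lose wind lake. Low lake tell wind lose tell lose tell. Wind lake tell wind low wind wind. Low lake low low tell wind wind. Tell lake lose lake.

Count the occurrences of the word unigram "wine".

Scanning the 31 tokens for "wine":
  (none found)

0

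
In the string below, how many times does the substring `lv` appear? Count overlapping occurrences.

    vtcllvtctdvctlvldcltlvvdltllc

3

Sliding a length-2 window over the 29 characters (28 positions):
  position 5–6: lv
  position 14–15: lv
  position 21–22: lv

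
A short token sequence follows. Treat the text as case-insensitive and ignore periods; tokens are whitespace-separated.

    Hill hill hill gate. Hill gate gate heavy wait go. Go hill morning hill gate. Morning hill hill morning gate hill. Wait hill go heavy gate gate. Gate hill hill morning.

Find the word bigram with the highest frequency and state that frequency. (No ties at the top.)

Bigram frequencies (highest first):
  hill hill: 4
  hill gate: 3
  gate hill: 3
  gate gate: 3
  hill morning: 3
  morning hill: 2
  … (12 more, each ≤ 1)

"hill hill", 4 times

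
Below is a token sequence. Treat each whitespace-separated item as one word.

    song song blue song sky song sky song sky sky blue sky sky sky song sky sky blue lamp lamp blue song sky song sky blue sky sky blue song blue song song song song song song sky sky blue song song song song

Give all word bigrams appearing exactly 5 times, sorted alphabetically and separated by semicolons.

Bigram counts meeting the condition (exactly 5 times):
  blue song: 5
  sky blue: 5

blue song; sky blue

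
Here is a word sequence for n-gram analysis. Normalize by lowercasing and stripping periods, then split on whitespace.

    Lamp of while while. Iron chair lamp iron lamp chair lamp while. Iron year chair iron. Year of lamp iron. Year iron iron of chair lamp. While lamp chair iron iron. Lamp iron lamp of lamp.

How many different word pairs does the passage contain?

20

36 tokens → 35 bigram windows in total.
Repeated bigrams (each contributes count−1 duplicates):
  chair lamp: 3
  iron lamp: 3
  iron year: 3
  lamp iron: 3
  chair iron: 2
  iron iron: 2
  lamp chair: 2
  lamp of: 2
  … (3 more repeated)
15 duplicate windows → 35 − 15 = 20 distinct.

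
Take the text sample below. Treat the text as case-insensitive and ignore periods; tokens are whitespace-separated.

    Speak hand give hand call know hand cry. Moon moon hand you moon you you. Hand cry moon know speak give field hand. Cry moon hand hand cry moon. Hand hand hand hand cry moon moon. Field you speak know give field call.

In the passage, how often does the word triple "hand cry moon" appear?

5

Scanning the 41 overlapping trigram windows for "hand cry moon":
  position 7–9: hand cry moon
  position 16–18: hand cry moon
  position 23–25: hand cry moon
  position 27–29: hand cry moon
  position 33–35: hand cry moon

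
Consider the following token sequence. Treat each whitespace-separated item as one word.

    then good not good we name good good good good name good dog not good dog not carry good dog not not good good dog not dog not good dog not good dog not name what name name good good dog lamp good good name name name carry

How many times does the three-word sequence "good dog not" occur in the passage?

Scanning the 46 overlapping trigram windows for "good dog not":
  position 12–14: good dog not
  position 15–17: good dog not
  position 19–21: good dog not
  position 24–26: good dog not
  position 29–31: good dog not
  position 32–34: good dog not

6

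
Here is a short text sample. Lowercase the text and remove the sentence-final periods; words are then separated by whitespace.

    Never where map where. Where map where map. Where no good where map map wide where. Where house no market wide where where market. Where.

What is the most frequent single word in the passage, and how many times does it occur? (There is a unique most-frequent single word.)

"where", 11 times

Unigram frequencies (highest first):
  where: 11
  map: 5
  no: 2
  wide: 2
  market: 2
  never: 1
  … (2 more, each ≤ 1)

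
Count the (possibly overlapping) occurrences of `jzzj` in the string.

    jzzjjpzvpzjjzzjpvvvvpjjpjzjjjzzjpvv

Sliding a length-4 window over the 35 characters (32 positions):
  position 1–4: jzzj
  position 12–15: jzzj
  position 29–32: jzzj

3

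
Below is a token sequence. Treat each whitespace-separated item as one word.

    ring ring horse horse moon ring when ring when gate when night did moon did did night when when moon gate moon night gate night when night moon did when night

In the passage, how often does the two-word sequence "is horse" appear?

0

Scanning the 30 overlapping bigram windows for "is horse":
  (none found)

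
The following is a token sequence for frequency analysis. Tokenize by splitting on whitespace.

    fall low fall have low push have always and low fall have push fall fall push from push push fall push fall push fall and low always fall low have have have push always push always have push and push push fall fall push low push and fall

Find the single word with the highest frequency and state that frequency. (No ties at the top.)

"push", 14 times

Unigram frequencies (highest first):
  push: 14
  fall: 12
  have: 7
  low: 6
  always: 4
  and: 4
  … (1 more, each ≤ 1)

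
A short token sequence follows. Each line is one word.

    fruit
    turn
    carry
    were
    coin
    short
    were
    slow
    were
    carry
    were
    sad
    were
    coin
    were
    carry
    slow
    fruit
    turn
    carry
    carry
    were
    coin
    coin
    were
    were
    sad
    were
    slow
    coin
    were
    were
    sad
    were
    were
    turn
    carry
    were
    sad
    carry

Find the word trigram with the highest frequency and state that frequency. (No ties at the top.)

"were sad were", 3 times

Trigram frequencies (highest first):
  were sad were: 3
  fruit turn carry: 2
  turn carry were: 2
  carry were coin: 2
  carry were sad: 2
  coin were were: 2
  … (24 more, each ≤ 2)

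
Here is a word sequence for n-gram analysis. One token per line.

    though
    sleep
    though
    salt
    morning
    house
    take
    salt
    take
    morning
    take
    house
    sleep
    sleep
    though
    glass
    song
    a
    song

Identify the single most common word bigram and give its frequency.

"sleep though", 2 times

Bigram frequencies (highest first):
  sleep though: 2
  though sleep: 1
  though salt: 1
  salt morning: 1
  morning house: 1
  house take: 1
  … (11 more, each ≤ 1)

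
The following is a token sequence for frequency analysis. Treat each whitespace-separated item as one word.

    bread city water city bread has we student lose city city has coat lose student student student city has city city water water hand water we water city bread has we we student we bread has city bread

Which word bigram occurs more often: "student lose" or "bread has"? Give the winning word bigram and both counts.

"bread has" (3 vs 1)

"student lose": 1 occurrence
"bread has": 3 occurrences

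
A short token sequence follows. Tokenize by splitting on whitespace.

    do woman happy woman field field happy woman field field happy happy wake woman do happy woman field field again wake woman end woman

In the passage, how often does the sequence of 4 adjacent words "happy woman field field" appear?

Scanning the 21 overlapping 4-gram windows for "happy woman field field":
  position 3–6: happy woman field field
  position 7–10: happy woman field field
  position 16–19: happy woman field field

3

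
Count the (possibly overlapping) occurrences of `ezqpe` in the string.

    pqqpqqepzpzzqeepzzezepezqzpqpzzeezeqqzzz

Sliding a length-5 window over the 40 characters (36 positions):
  (no match at any position)

0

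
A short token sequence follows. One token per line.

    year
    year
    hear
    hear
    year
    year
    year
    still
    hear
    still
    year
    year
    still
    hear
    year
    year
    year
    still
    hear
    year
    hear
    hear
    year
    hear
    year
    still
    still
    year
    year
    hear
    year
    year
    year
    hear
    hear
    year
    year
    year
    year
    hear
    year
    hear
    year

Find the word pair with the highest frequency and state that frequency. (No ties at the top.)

Bigram frequencies (highest first):
  year year: 12
  hear year: 9
  year hear: 7
  year still: 4
  hear hear: 3
  still hear: 3
  … (3 more, each ≤ 2)

"year year", 12 times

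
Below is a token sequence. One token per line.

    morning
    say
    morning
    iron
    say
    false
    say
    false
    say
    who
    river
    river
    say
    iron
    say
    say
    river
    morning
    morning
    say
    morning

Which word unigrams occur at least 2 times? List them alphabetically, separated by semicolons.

Unigram counts meeting the condition (at least 2 times):
  false: 2
  iron: 2
  morning: 5
  river: 3
  say: 8

false; iron; morning; river; say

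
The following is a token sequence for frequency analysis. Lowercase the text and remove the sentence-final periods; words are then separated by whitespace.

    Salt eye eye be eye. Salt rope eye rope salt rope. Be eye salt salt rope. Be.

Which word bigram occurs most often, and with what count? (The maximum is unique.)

"salt rope", 3 times

Bigram frequencies (highest first):
  salt rope: 3
  be eye: 2
  eye salt: 2
  rope be: 2
  salt eye: 1
  eye eye: 1
  … (5 more, each ≤ 1)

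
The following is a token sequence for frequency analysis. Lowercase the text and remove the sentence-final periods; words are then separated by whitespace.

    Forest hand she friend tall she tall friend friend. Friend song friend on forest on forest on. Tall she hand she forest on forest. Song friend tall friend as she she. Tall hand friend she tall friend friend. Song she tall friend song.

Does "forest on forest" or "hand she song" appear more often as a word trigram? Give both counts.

"forest on forest": 2 occurrences
"hand she song": 0 occurrences

"forest on forest" (2 vs 0)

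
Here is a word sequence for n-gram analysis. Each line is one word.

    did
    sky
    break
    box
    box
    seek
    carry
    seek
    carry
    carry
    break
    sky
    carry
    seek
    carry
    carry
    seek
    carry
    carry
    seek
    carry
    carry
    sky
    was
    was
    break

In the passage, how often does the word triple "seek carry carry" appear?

4

Scanning the 24 overlapping trigram windows for "seek carry carry":
  position 8–10: seek carry carry
  position 14–16: seek carry carry
  position 17–19: seek carry carry
  position 20–22: seek carry carry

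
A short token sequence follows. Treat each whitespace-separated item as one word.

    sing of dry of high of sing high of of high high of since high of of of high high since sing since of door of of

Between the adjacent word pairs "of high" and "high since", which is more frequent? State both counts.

"of high" (3 vs 1)

"of high": 3 occurrences
"high since": 1 occurrence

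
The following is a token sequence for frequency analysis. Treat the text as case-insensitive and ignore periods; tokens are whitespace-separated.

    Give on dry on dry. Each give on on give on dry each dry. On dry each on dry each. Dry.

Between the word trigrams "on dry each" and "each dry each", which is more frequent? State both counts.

"on dry each": 4 occurrences
"each dry each": 0 occurrences

"on dry each" (4 vs 0)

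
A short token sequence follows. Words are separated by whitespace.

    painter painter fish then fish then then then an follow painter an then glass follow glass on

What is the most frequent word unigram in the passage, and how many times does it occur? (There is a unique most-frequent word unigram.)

"then", 5 times

Unigram frequencies (highest first):
  then: 5
  painter: 3
  fish: 2
  an: 2
  follow: 2
  glass: 2
  … (1 more, each ≤ 1)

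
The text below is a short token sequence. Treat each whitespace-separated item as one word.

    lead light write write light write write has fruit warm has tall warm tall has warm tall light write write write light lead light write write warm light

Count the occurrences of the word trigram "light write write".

4

Scanning the 26 overlapping trigram windows for "light write write":
  position 2–4: light write write
  position 5–7: light write write
  position 18–20: light write write
  position 24–26: light write write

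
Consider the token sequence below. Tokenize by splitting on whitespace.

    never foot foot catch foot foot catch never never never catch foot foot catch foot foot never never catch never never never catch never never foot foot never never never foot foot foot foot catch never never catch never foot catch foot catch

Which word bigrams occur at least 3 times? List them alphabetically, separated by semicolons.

Bigram counts meeting the condition (at least 3 times):
  catch foot: 4
  catch never: 5
  foot catch: 6
  foot foot: 8
  never catch: 4
  never foot: 4
  never never: 9

catch foot; catch never; foot catch; foot foot; never catch; never foot; never never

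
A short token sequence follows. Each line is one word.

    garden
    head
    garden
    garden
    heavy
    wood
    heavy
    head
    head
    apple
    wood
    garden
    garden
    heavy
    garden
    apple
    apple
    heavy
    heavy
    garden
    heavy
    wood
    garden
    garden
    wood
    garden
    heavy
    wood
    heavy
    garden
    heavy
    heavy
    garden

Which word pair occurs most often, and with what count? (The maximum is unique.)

Bigram frequencies (highest first):
  garden heavy: 5
  heavy garden: 4
  garden garden: 3
  heavy wood: 3
  wood garden: 3
  wood heavy: 2
  … (11 more, each ≤ 2)

"garden heavy", 5 times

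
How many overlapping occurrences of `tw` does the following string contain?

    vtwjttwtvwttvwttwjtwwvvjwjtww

5

Sliding a length-2 window over the 29 characters (28 positions):
  position 2–3: tw
  position 6–7: tw
  position 16–17: tw
  position 19–20: tw
  position 27–28: tw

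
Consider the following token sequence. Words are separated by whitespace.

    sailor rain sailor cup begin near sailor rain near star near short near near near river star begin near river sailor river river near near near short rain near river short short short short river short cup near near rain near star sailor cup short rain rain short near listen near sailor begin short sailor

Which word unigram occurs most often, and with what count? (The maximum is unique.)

Unigram frequencies (highest first):
  near: 16
  short: 10
  sailor: 7
  rain: 6
  river: 6
  cup: 3
  … (3 more, each ≤ 3)

"near", 16 times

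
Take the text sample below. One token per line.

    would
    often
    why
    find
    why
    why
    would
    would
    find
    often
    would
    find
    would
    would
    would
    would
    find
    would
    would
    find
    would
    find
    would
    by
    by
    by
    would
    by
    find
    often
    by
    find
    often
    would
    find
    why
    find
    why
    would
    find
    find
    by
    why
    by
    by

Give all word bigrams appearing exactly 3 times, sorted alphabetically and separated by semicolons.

by by; find often; find why

Bigram counts meeting the condition (exactly 3 times):
  by by: 3
  find often: 3
  find why: 3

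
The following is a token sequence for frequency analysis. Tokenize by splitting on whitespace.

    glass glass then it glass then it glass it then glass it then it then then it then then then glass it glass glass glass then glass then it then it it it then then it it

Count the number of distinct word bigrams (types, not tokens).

37 tokens → 36 bigram windows in total.
Repeated bigrams (each contributes count−1 duplicates):
  then it: 7
  it then: 6
  glass then: 4
  then then: 4
  glass glass: 3
  glass it: 3
  it glass: 3
  it it: 3
  … (1 more repeated)
27 duplicate windows → 36 − 27 = 9 distinct.

9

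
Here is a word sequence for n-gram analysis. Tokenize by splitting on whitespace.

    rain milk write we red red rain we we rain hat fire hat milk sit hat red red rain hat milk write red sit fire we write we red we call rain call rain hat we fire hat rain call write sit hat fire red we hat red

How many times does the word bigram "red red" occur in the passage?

2

Scanning the 47 overlapping bigram windows for "red red":
  position 5–6: red red
  position 17–18: red red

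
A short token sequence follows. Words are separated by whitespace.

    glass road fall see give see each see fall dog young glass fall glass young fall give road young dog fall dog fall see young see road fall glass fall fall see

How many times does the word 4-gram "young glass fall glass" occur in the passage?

1

Scanning the 29 overlapping 4-gram windows for "young glass fall glass":
  position 11–14: young glass fall glass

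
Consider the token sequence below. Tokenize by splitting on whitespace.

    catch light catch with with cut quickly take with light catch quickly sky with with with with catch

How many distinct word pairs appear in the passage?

18 tokens → 17 bigram windows in total.
Repeated bigrams (each contributes count−1 duplicates):
  with with: 4
  light catch: 2
4 duplicate windows → 17 − 4 = 13 distinct.

13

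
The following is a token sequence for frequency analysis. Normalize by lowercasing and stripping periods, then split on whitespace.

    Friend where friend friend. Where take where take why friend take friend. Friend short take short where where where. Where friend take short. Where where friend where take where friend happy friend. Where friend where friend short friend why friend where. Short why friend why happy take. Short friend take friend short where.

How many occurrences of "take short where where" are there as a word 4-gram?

2

Scanning the 50 overlapping 4-gram windows for "take short where where":
  position 15–18: take short where where
  position 22–25: take short where where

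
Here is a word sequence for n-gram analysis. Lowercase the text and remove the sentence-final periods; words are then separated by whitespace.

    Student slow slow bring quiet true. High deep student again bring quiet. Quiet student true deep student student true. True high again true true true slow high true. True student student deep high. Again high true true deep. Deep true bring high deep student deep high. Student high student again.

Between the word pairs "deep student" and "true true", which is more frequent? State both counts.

"deep student": 3 occurrences
"true true": 5 occurrences

"true true" (5 vs 3)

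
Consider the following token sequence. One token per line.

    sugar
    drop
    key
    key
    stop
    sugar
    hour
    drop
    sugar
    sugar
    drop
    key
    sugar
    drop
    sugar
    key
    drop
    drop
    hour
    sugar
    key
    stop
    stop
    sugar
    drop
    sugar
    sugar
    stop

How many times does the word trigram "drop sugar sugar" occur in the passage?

Scanning the 26 overlapping trigram windows for "drop sugar sugar":
  position 8–10: drop sugar sugar
  position 25–27: drop sugar sugar

2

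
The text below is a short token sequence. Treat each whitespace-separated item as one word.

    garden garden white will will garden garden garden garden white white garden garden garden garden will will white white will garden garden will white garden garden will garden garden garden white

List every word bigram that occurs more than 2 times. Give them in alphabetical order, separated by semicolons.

Bigram counts meeting the condition (more than 2 times):
  garden garden: 11
  garden white: 3
  garden will: 3
  will garden: 3

garden garden; garden white; garden will; will garden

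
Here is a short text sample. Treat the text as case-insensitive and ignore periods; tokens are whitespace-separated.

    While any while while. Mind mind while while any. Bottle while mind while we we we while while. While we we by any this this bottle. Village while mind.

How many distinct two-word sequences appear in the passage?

29 tokens → 28 bigram windows in total.
Repeated bigrams (each contributes count−1 duplicates):
  while while: 4
  we we: 3
  while mind: 3
  mind while: 2
  while any: 2
  while we: 2
10 duplicate windows → 28 − 10 = 18 distinct.

18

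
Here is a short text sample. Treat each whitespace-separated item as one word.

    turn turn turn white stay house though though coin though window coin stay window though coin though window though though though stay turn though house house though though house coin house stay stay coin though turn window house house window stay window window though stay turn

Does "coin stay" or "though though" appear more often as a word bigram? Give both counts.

"though though" (4 vs 1)

"coin stay": 1 occurrence
"though though": 4 occurrences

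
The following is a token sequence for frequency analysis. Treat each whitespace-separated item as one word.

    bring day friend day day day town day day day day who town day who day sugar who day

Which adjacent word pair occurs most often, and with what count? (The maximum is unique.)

Bigram frequencies (highest first):
  day day: 5
  town day: 2
  day who: 2
  who day: 2
  bring day: 1
  day friend: 1
  … (5 more, each ≤ 1)

"day day", 5 times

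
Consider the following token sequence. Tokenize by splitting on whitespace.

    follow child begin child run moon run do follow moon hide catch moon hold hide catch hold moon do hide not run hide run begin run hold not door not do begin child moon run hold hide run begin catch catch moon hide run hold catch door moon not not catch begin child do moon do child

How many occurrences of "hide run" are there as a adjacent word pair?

Scanning the 56 overlapping bigram windows for "hide run":
  position 23–24: hide run
  position 37–38: hide run
  position 43–44: hide run

3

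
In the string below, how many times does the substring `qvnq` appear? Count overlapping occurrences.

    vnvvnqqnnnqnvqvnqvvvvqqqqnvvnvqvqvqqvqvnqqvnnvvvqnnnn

2

Sliding a length-4 window over the 53 characters (50 positions):
  position 14–17: qvnq
  position 38–41: qvnq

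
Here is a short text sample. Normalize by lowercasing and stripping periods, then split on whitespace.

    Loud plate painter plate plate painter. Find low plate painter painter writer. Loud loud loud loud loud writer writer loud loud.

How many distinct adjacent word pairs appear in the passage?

21 tokens → 20 bigram windows in total.
Repeated bigrams (each contributes count−1 duplicates):
  loud loud: 5
  plate painter: 3
  writer loud: 2
7 duplicate windows → 20 − 7 = 13 distinct.

13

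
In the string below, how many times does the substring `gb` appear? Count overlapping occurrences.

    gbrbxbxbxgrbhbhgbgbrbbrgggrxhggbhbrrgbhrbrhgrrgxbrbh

5

Sliding a length-2 window over the 52 characters (51 positions):
  position 1–2: gb
  position 16–17: gb
  position 18–19: gb
  position 31–32: gb
  position 37–38: gb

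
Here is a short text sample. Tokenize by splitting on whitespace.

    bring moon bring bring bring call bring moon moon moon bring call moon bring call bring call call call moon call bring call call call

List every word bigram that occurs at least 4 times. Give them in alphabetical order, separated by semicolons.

Bigram counts meeting the condition (at least 4 times):
  bring call: 5
  call call: 4

bring call; call call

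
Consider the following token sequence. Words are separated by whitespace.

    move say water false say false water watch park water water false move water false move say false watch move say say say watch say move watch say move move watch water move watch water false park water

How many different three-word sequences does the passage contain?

33

38 tokens → 36 trigram windows in total.
Repeated trigrams (each contributes count−1 duplicates):
  move watch water: 2
  watch say move: 2
  water false move: 2
3 duplicate windows → 36 − 3 = 33 distinct.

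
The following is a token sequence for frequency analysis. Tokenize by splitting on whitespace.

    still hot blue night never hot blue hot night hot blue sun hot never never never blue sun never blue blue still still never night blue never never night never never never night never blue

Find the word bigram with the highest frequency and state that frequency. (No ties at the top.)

"never never", 5 times

Bigram frequencies (highest first):
  never never: 5
  hot blue: 3
  night never: 3
  never blue: 3
  never night: 3
  blue sun: 2
  … (15 more, each ≤ 1)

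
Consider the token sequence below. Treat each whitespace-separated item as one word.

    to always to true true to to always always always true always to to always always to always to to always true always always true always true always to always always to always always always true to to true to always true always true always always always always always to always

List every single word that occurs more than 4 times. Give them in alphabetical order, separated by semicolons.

always; to; true

Unigram counts meeting the condition (more than 4 times):
  always: 26
  to: 15
  true: 10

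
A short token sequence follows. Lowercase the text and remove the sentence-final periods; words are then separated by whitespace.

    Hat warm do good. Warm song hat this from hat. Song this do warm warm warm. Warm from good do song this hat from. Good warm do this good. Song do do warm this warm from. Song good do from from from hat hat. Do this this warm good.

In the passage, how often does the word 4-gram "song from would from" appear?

0

Scanning the 46 overlapping 4-gram windows for "song from would from":
  (none found)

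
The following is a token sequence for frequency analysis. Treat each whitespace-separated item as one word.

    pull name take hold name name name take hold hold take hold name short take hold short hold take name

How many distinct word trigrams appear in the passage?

16

20 tokens → 18 trigram windows in total.
Repeated trigrams (each contributes count−1 duplicates):
  name take hold: 2
  take hold name: 2
2 duplicate windows → 18 − 2 = 16 distinct.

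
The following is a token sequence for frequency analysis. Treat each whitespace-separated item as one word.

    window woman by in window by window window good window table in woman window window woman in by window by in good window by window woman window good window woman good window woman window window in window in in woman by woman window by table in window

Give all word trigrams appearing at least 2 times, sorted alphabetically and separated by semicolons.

good window woman; window by window; window good window; window woman window; woman window window

Trigram counts meeting the condition (at least 2 times):
  good window woman: 2
  window by window: 2
  window good window: 2
  window woman window: 2
  woman window window: 2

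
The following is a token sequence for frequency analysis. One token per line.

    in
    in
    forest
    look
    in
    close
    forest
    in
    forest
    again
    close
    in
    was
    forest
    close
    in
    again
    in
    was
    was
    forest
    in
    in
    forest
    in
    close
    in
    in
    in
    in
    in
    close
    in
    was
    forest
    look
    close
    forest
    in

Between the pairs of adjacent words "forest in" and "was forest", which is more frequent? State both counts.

"forest in": 4 occurrences
"was forest": 3 occurrences

"forest in" (4 vs 3)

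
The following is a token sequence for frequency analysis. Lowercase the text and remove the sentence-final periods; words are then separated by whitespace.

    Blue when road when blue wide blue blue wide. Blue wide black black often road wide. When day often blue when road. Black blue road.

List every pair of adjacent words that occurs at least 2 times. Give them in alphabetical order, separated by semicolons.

blue when; blue wide; when road; wide blue

Bigram counts meeting the condition (at least 2 times):
  blue when: 2
  blue wide: 3
  when road: 2
  wide blue: 2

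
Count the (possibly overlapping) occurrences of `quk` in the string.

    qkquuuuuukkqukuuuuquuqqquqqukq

Sliding a length-3 window over the 30 characters (28 positions):
  position 12–14: quk
  position 27–29: quk

2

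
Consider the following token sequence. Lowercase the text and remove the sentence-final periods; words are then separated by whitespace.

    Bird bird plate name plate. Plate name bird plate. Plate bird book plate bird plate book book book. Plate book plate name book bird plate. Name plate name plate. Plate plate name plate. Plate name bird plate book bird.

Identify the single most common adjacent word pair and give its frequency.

Bigram frequencies (highest first):
  plate name: 7
  bird plate: 5
  plate plate: 5
  name plate: 4
  book plate: 3
  plate book: 3
  … (7 more, each ≤ 2)

"plate name", 7 times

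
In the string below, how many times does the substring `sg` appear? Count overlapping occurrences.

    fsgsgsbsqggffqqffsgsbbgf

Sliding a length-2 window over the 24 characters (23 positions):
  position 2–3: sg
  position 4–5: sg
  position 18–19: sg

3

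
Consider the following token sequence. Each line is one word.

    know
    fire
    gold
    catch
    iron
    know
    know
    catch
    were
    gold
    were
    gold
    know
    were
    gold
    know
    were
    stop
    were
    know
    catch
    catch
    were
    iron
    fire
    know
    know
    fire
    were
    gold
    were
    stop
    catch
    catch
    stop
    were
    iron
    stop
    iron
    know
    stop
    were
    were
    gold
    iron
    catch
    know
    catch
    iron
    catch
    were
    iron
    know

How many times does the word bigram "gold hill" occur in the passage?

Scanning the 52 overlapping bigram windows for "gold hill":
  (none found)

0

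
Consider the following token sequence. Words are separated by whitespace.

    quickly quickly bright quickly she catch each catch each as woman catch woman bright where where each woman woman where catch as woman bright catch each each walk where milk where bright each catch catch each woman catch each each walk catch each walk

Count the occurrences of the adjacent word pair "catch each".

6

Scanning the 43 overlapping bigram windows for "catch each":
  position 6–7: catch each
  position 8–9: catch each
  position 25–26: catch each
  position 35–36: catch each
  position 38–39: catch each
  position 42–43: catch each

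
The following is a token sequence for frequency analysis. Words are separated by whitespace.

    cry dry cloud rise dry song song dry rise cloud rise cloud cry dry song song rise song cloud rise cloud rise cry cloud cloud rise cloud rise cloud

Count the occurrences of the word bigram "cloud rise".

6

Scanning the 28 overlapping bigram windows for "cloud rise":
  position 3–4: cloud rise
  position 10–11: cloud rise
  position 19–20: cloud rise
  position 21–22: cloud rise
  position 25–26: cloud rise
  position 27–28: cloud rise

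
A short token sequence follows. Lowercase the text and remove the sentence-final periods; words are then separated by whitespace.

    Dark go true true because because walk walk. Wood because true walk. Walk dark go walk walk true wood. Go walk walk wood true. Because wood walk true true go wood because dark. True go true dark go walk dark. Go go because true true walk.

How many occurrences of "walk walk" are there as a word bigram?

Scanning the 45 overlapping bigram windows for "walk walk":
  position 7–8: walk walk
  position 12–13: walk walk
  position 16–17: walk walk
  position 21–22: walk walk

4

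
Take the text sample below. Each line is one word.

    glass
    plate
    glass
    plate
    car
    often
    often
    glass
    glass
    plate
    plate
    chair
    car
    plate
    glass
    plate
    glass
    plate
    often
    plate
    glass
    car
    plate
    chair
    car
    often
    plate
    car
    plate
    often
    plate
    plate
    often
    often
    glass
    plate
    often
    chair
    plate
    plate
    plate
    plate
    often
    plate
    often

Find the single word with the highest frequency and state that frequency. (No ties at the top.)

Unigram frequencies (highest first):
  plate: 19
  often: 10
  glass: 8
  car: 5
  chair: 3

"plate", 19 times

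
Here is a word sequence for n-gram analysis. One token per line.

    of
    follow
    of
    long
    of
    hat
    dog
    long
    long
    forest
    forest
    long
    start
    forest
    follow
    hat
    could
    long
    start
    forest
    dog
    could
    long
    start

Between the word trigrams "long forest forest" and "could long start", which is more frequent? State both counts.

"could long start" (2 vs 1)

"long forest forest": 1 occurrence
"could long start": 2 occurrences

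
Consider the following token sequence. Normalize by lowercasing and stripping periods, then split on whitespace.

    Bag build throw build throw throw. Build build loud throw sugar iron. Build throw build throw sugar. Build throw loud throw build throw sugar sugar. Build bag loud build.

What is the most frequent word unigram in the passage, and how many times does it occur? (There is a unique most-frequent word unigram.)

Unigram frequencies (highest first):
  build: 10
  throw: 9
  sugar: 4
  loud: 3
  bag: 2
  iron: 1

"build", 10 times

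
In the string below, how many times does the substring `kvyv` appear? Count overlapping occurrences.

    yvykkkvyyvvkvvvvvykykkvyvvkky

Sliding a length-4 window over the 29 characters (26 positions):
  position 22–25: kvyv

1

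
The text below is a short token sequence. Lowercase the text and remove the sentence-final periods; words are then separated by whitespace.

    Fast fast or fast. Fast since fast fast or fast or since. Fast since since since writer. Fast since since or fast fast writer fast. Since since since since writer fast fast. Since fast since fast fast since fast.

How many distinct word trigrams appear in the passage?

39 tokens → 37 trigram windows in total.
Repeated trigrams (each contributes count−1 duplicates):
  fast since fast: 4
  fast fast since: 3
  fast since since: 3
  since since since: 3
  fast fast or: 2
  fast or fast: 2
  or fast fast: 2
  since fast fast: 2
  … (4 more repeated)
17 duplicate windows → 37 − 17 = 20 distinct.

20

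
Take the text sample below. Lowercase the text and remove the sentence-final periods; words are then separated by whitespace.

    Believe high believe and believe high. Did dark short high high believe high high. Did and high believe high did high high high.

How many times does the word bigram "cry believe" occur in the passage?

Scanning the 22 overlapping bigram windows for "cry believe":
  (none found)

0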